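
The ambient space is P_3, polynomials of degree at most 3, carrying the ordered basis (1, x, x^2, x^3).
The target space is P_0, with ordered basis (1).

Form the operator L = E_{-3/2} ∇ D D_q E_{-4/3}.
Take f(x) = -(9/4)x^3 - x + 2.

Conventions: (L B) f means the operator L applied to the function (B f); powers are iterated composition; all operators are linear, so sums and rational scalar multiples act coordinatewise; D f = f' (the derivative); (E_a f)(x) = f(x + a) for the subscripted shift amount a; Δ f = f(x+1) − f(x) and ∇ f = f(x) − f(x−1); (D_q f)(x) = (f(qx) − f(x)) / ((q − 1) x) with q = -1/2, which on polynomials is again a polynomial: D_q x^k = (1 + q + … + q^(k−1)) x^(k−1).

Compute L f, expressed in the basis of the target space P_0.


the image equals g(x) = -27/8

E_{-4/3} f = -(9/4)x^3 + 9x^2 - 13x + 26/3
D_q E_{-4/3} f = -(27/16)x^2 + (9/2)x - 13
D (D_q E_{-4/3}) f = -(27/8)x + 9/2
∇ (D D_q E_{-4/3}) f = -27/8
E_{-3/2} ∇ (D D_q E_{-4/3}) f = -27/8


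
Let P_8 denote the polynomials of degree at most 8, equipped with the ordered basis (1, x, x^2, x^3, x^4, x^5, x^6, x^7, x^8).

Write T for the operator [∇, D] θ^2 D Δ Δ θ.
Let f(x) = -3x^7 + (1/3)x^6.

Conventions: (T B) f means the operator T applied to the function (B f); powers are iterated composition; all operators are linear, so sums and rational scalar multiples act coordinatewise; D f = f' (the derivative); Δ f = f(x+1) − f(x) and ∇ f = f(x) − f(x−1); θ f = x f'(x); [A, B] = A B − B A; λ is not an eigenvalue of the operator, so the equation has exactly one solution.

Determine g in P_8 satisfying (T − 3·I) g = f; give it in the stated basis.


g(x) = x^7 - (1/9)x^6

write g with unknown coordinates in the stated basis and equate coefficients in (T − 3·I) g = f
solving from the highest basis element down gives g = x^7 - (1/9)x^6
check: T g = 0
so T g − 3·g = -3x^7 + (1/3)x^6 = f ✓


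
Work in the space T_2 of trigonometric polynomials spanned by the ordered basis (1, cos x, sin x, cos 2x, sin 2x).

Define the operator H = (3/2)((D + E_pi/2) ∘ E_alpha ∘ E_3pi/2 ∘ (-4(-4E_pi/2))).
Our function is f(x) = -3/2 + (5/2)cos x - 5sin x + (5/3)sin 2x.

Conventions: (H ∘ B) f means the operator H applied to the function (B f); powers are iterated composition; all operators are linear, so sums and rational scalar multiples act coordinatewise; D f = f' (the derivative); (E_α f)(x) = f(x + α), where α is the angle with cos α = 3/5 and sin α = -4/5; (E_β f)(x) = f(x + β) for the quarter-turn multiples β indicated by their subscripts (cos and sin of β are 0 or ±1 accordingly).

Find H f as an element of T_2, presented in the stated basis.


E_pi/2 f = -3/2 - 5cos x - (5/2)sin x - (5/3)sin 2x
(-4E_pi/2) f = 6 + 20cos x + 10sin x + (20/3)sin 2x
(-4(-4E_pi/2)) f = -24 - 80cos x - 40sin x - (80/3)sin 2x
E_3pi/2 (-4(-4E_pi/2)) f = -24 + 40cos x - 80sin x + (80/3)sin 2x
E_alpha E_3pi/2 (-4(-4E_pi/2)) f = -24 + 88cos x - 16sin x - (128/5)cos 2x - (112/15)sin 2x
D (E_alpha ∘ E_3pi/2) (-4(-4E_pi/2)) f = -16cos x - 88sin x - (224/15)cos 2x + (256/5)sin 2x
E_pi/2 (E_alpha ∘ E_3pi/2) (-4(-4E_pi/2)) f = -24 - 16cos x - 88sin x + (128/5)cos 2x + (112/15)sin 2x
(D + E_pi/2) (E_alpha ∘ E_3pi/2) (-4(-4E_pi/2)) f = -24 - 32cos x - 176sin x + (32/3)cos 2x + (176/3)sin 2x
((3/2)((D + E_pi/2) ∘ E_alpha ∘ E_3pi/2 ∘ (-4(-4E_pi/2)))) f = -36 - 48cos x - 264sin x + 16cos 2x + 88sin 2x

g(x) = -36 - 48cos x - 264sin x + 16cos 2x + 88sin 2x


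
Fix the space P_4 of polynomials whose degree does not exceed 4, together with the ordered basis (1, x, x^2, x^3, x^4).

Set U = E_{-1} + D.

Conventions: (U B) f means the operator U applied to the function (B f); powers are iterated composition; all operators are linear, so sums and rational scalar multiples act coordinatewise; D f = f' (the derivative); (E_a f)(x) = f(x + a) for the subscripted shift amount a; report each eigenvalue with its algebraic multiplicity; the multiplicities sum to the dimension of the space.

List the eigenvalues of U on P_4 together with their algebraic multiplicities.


image of 1: 1
image of x: x
image of x^2: x^2 + 1
image of x^3: x^3 + 3x - 1
image of x^4: x^4 + 6x^2 - 4x + 1
the matrix is upper triangular; its diagonal is (1, 1, 1, 1, 1)
for a triangular matrix the eigenvalues are the diagonal entries, with algebraic multiplicity their repetition count

λ = 1 (multiplicity 5)


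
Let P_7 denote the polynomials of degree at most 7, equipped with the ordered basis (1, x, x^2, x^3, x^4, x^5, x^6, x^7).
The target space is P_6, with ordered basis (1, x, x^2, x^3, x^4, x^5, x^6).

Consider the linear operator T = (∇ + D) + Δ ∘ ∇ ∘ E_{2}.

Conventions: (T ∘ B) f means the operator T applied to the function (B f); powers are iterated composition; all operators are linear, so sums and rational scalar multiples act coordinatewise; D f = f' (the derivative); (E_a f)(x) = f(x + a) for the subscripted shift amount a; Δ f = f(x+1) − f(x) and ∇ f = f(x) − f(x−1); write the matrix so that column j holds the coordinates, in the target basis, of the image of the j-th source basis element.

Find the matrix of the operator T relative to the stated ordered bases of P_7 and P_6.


image of 1: 0
image of x: 2
image of x^2: 4x + 1
image of x^3: 6x^2 + 3x + 13
image of x^4: 8x^3 + 6x^2 + 52x + 49
image of x^5: 10x^4 + 10x^3 + 130x^2 + 245x + 181
image of x^6: 12x^5 + 15x^4 + 260x^3 + 735x^2 + 1086x + 601
image of x^7: 14x^6 + 21x^5 + 455x^4 + 1715x^3 + 3801x^2 + 4207x + 1933
each image's coordinates form column j of the matrix

the matrix is [[0, 2, 1, 13, 49, 181, 601, 1933]; [0, 0, 4, 3, 52, 245, 1086, 4207]; [0, 0, 0, 6, 6, 130, 735, 3801]; [0, 0, 0, 0, 8, 10, 260, 1715]; [0, 0, 0, 0, 0, 10, 15, 455]; [0, 0, 0, 0, 0, 0, 12, 21]; [0, 0, 0, 0, 0, 0, 0, 14]] (rows listed top to bottom)


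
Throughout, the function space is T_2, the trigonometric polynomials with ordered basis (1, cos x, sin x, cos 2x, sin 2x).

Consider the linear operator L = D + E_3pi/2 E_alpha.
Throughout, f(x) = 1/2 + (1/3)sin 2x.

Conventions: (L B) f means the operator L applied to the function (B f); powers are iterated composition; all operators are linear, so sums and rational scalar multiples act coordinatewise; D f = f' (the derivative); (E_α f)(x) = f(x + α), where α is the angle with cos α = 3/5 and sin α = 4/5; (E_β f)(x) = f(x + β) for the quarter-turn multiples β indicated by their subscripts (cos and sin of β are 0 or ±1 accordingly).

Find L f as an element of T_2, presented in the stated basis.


g(x) = 1/2 + (26/75)cos 2x + (7/75)sin 2x

D f = (2/3)cos 2x
E_alpha f = 1/2 + (8/25)cos 2x - (7/75)sin 2x
E_3pi/2 E_alpha f = 1/2 - (8/25)cos 2x + (7/75)sin 2x
(D + E_3pi/2 E_alpha) f = 1/2 + (26/75)cos 2x + (7/75)sin 2x


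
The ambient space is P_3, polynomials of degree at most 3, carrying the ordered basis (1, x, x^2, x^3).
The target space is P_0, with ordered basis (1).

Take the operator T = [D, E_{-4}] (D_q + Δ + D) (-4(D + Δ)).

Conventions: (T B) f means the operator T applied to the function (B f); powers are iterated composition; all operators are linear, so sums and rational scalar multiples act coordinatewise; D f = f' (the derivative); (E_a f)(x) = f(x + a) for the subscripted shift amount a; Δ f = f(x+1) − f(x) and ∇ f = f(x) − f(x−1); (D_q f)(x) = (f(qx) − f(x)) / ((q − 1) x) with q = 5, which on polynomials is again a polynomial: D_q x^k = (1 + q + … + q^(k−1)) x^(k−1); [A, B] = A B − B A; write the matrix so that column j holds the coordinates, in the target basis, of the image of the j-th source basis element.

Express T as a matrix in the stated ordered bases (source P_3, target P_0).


the matrix is [[0, 0, 0, 0]] (rows listed top to bottom)

image of 1: 0
image of x: 0
image of x^2: 0
image of x^3: 0
each image's coordinates form column j of the matrix


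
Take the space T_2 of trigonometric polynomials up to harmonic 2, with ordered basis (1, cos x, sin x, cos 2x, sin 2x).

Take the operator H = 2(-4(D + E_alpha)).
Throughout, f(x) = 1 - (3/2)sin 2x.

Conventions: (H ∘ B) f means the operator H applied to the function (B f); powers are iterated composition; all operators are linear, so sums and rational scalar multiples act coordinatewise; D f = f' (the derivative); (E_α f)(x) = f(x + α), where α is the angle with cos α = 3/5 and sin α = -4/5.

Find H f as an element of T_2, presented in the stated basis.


D f = -3cos 2x
E_alpha f = 1 + (36/25)cos 2x + (21/50)sin 2x
(D + E_alpha) f = 1 - (39/25)cos 2x + (21/50)sin 2x
(-4(D + E_alpha)) f = -4 + (156/25)cos 2x - (42/25)sin 2x
(2(-4(D + E_alpha))) f = -8 + (312/25)cos 2x - (84/25)sin 2x

the result is g(x) = -8 + (312/25)cos 2x - (84/25)sin 2x


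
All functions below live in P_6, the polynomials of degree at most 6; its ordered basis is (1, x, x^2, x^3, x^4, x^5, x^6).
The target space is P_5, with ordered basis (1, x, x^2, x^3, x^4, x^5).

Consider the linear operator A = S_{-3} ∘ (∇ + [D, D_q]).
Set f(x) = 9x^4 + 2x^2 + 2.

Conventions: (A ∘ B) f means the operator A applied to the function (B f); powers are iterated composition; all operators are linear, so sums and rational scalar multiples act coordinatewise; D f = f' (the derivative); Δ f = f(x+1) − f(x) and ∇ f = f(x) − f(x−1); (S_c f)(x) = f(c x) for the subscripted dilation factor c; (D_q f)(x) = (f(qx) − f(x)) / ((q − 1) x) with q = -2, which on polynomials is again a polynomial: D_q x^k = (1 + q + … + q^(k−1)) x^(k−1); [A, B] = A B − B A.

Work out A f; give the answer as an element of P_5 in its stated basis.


the image equals g(x) = -972x^3 - 2673x^2 - 120x - 17

∇ f = 36x^3 - 54x^2 + 40x - 11
D_q f = -45x^3 - 2x
D D_q f = -135x^2 - 2
D f = 36x^3 + 4x
D_q D f = 108x^2 + 4
[D, D_q] f = -243x^2 - 6
(∇ + [D, D_q]) f = 36x^3 - 297x^2 + 40x - 17
S_{-3} (∇ + [D, D_q]) f = -972x^3 - 2673x^2 - 120x - 17


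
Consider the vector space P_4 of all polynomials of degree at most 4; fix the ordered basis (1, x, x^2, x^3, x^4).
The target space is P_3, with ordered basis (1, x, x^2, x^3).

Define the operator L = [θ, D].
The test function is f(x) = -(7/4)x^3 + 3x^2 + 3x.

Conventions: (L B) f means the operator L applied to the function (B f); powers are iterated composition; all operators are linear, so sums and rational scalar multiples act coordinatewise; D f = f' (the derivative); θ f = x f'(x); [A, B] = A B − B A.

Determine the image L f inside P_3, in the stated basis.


the image equals g(x) = (21/4)x^2 - 6x - 3

D f = -(21/4)x^2 + 6x + 3
θ D f = -(21/2)x^2 + 6x
θ f = -(21/4)x^3 + 6x^2 + 3x
D θ f = -(63/4)x^2 + 12x + 3
[θ, D] f = (21/4)x^2 - 6x - 3


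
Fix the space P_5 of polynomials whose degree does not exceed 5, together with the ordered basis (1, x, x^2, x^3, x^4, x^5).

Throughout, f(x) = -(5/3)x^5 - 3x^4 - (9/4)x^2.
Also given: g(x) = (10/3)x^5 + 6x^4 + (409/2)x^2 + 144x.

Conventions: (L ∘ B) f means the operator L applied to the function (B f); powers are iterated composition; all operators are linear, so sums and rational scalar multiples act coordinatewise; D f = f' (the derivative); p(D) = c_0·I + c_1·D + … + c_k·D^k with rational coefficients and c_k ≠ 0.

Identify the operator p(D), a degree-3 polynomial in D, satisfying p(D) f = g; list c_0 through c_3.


p(D) = -2·I − 2·D^3, i.e. c_0 = -2, c_1 = 0, c_2 = 0, c_3 = -2

D^0 f = -(5/3)x^5 - 3x^4 - (9/4)x^2
D^1 f = -(25/3)x^4 - 12x^3 - (9/2)x
D^2 f = -(100/3)x^3 - 36x^2 - 9/2
D^3 f = -100x^2 - 72x
matching coefficients of g against c_0 f + c_1 Df + … from the top degree down determines the c_i
solution: c_0 = -2, c_1 = 0, c_2 = 0, c_3 = -2


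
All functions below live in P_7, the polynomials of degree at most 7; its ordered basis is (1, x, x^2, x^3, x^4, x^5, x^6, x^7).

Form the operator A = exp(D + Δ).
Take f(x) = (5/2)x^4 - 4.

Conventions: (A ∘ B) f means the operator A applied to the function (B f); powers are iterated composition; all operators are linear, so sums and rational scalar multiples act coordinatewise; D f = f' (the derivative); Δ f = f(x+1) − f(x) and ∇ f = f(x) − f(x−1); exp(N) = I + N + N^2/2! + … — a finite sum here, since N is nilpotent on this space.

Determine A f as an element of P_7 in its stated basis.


the image equals g(x) = (5/2)x^4 + 20x^3 + 75x^2 + 150x + 126

order-1 term: 20x^3 + 15x^2 + 10x + 5/2
order-2 term: 60x^2 + 60x + 55/2
order-3 term: 80x + 60
order-4 term: 40
the series for exp(D + Δ) f terminates at order 4
exp(D + Δ) f = (5/2)x^4 + 20x^3 + 75x^2 + 150x + 126


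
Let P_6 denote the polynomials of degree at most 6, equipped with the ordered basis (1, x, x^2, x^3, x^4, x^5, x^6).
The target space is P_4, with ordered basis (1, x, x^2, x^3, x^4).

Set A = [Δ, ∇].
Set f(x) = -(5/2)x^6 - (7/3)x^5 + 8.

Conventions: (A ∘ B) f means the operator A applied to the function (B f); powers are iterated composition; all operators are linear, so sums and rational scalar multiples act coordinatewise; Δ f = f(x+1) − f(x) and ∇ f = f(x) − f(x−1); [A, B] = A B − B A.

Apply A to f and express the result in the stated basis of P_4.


g(x) = 0

∇ f = -15x^5 + (155/6)x^4 - (80/3)x^3 + (85/6)x^2 - (10/3)x + 1/6
Δ ∇ f = -75x^4 - (140/3)x^3 - 75x^2 - (70/3)x - 5
Δ f = -15x^5 - (295/6)x^4 - (220/3)x^3 - (365/6)x^2 - (80/3)x - 29/6
∇ Δ f = -75x^4 - (140/3)x^3 - 75x^2 - (70/3)x - 5
[Δ, ∇] f = 0


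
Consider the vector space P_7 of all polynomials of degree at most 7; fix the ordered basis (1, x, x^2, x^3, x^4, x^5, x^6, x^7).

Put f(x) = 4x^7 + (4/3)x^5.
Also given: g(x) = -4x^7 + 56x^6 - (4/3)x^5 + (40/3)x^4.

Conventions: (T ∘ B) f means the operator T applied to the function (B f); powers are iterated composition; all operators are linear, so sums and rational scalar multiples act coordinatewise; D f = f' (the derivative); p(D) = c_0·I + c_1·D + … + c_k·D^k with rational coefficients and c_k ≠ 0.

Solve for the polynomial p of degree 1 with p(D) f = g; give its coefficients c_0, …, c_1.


D^0 f = 4x^7 + (4/3)x^5
D^1 f = 28x^6 + (20/3)x^4
matching coefficients of g against c_0 f + c_1 Df + … from the top degree down determines the c_i
solution: c_0 = -1, c_1 = 2

c_0 = -1, c_1 = 2


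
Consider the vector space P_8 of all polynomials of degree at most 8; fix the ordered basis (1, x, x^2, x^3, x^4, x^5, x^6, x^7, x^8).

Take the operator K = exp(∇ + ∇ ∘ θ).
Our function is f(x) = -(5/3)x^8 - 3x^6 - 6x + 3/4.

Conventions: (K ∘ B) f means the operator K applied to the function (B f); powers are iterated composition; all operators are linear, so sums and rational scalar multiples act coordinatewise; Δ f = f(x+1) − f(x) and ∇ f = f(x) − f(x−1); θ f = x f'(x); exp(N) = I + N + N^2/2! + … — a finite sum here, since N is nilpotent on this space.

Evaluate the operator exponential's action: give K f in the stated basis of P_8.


the image equals g(x) = -(5/3)x^8 - 120x^7 - 2943x^6 - 29106x^5 - 98175x^4 + 24570x^3 + 286650x^2 - 144697x - 180369/4

order-1 term: -120x^7 + 420x^6 - 966x^5 + 1365x^4 - 1260x^3 + 735x^2 - 246x + 24
order-2 term: -3360x^6 + 18900x^5 - 53340x^4 + 88830x^3 - 89145x^2 + 50085x - 12129
order-3 term: -47040x^5 + 306600x^4 - 890400x^3 + 1384320x^2 - 1125250x + 375515
order-4 term: -352800x^4 + 2238600x^3 - 5676300x^2 + 6633480x - 2945075
order-5 term: -1411200x^3 + 7489440x^2 - 13595400x + 8202852
order-6 term: -2822400x^2 + 10311840x - 9217320
order-7 term: -2419200x + 4155840
order-8 term: -604800
the series for exp(∇ + ∇ ∘ θ) f terminates at order 8
exp(∇ + ∇ ∘ θ) f = -(5/3)x^8 - 120x^7 - 2943x^6 - 29106x^5 - 98175x^4 + 24570x^3 + 286650x^2 - 144697x - 180369/4


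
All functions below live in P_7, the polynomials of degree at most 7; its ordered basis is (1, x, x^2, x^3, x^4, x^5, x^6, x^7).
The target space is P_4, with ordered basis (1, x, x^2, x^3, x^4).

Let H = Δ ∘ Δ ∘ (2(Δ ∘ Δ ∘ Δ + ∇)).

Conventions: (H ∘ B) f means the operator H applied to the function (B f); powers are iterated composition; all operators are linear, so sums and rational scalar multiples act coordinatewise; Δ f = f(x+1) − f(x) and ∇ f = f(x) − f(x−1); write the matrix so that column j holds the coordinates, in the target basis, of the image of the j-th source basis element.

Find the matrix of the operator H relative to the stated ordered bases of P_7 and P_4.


image of 1: 0
image of x: 0
image of x^2: 0
image of x^3: 12
image of x^4: 48x + 24
image of x^5: 120x^2 + 120x + 300
image of x^6: 240x^3 + 360x^2 + 1800x + 3720
image of x^7: 420x^4 + 840x^3 + 6300x^2 + 26040x + 33852
each image's coordinates form column j of the matrix

the matrix is [[0, 0, 0, 12, 24, 300, 3720, 33852]; [0, 0, 0, 0, 48, 120, 1800, 26040]; [0, 0, 0, 0, 0, 120, 360, 6300]; [0, 0, 0, 0, 0, 0, 240, 840]; [0, 0, 0, 0, 0, 0, 0, 420]] (rows listed top to bottom)


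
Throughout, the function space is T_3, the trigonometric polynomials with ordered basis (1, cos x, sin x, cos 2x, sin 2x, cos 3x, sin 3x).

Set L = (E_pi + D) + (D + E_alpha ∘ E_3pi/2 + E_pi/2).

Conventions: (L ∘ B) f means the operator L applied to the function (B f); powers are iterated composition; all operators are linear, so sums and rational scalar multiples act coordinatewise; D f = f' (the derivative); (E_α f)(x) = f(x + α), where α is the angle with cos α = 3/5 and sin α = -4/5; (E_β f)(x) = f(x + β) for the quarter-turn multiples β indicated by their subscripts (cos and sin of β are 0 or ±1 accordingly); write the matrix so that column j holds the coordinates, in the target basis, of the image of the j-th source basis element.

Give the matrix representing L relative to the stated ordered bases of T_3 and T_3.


image of 1: 3
image of cos x: -(9/5)cos x - (12/5)sin x
image of sin x: (12/5)cos x - (9/5)sin x
image of cos 2x: (7/25)cos 2x - (124/25)sin 2x
image of sin 2x: (124/25)cos 2x + (7/25)sin 2x
image of cos 3x: -(81/125)cos 3x - (508/125)sin 3x
image of sin 3x: (508/125)cos 3x - (81/125)sin 3x
each image's coordinates form column j of the matrix

the matrix is [[3, 0, 0, 0, 0, 0, 0]; [0, -9/5, 12/5, 0, 0, 0, 0]; [0, -12/5, -9/5, 0, 0, 0, 0]; [0, 0, 0, 7/25, 124/25, 0, 0]; [0, 0, 0, -124/25, 7/25, 0, 0]; [0, 0, 0, 0, 0, -81/125, 508/125]; [0, 0, 0, 0, 0, -508/125, -81/125]] (rows listed top to bottom)


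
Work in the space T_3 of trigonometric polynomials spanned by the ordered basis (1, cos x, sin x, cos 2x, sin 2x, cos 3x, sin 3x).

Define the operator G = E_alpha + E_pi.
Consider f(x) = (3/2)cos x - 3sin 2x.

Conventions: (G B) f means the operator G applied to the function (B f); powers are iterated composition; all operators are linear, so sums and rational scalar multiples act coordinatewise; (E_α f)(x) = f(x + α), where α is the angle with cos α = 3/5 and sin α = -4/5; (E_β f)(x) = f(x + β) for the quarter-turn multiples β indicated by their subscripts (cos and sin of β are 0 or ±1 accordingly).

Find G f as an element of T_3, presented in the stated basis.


E_alpha f = (9/10)cos x + (6/5)sin x + (72/25)cos 2x + (21/25)sin 2x
E_pi f = -(3/2)cos x - 3sin 2x
(E_alpha + E_pi) f = -(3/5)cos x + (6/5)sin x + (72/25)cos 2x - (54/25)sin 2x

g(x) = -(3/5)cos x + (6/5)sin x + (72/25)cos 2x - (54/25)sin 2x


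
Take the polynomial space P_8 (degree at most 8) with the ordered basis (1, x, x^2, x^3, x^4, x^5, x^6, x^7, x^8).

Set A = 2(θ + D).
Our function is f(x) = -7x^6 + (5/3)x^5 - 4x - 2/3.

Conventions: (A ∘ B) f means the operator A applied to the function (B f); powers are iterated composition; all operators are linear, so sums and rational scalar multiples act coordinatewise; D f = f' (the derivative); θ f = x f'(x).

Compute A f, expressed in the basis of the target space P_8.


the image equals g(x) = -84x^6 - (202/3)x^5 + (50/3)x^4 - 8x - 8

θ f = -42x^6 + (25/3)x^5 - 4x
D f = -42x^5 + (25/3)x^4 - 4
(θ + D) f = -42x^6 - (101/3)x^5 + (25/3)x^4 - 4x - 4
(2(θ + D)) f = -84x^6 - (202/3)x^5 + (50/3)x^4 - 8x - 8


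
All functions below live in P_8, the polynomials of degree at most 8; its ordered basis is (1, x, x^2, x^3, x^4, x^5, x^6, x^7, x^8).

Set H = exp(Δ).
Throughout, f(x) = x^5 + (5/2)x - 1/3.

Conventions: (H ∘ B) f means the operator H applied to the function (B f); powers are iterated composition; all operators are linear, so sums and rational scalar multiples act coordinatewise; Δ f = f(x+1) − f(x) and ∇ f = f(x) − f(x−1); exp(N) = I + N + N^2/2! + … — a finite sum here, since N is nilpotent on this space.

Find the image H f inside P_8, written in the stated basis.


order-1 term: 5x^4 + 10x^3 + 10x^2 + 5x + 7/2
order-2 term: 10x^3 + 30x^2 + 35x + 15
order-3 term: 10x^2 + 30x + 25
order-4 term: 5x + 10
order-5 term: 1
the series for exp(Δ) f terminates at order 5
exp(Δ) f = x^5 + 5x^4 + 20x^3 + 50x^2 + (155/2)x + 325/6

g(x) = x^5 + 5x^4 + 20x^3 + 50x^2 + (155/2)x + 325/6


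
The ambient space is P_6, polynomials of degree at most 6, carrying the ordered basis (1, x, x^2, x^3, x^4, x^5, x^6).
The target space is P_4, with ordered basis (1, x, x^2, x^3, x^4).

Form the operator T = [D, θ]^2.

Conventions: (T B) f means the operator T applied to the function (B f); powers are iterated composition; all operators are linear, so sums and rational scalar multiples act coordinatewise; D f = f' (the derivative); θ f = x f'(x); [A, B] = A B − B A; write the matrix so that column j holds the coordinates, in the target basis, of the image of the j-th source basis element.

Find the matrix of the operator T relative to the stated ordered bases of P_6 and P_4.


the matrix is [[0, 0, 2, 0, 0, 0, 0]; [0, 0, 0, 6, 0, 0, 0]; [0, 0, 0, 0, 12, 0, 0]; [0, 0, 0, 0, 0, 20, 0]; [0, 0, 0, 0, 0, 0, 30]] (rows listed top to bottom)

image of 1: 0
image of x: 0
image of x^2: 2
image of x^3: 6x
image of x^4: 12x^2
image of x^5: 20x^3
image of x^6: 30x^4
each image's coordinates form column j of the matrix


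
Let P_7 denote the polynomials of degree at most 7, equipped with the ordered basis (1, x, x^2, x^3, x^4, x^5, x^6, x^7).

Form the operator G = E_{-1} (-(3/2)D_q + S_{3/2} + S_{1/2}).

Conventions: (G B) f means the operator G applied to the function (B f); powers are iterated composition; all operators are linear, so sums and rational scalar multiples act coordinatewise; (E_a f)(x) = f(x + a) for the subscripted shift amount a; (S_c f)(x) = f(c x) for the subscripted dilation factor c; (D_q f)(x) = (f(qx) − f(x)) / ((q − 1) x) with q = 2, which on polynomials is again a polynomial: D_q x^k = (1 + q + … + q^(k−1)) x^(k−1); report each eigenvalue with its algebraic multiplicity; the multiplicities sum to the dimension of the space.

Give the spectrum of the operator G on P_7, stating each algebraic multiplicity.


λ = 2 (multiplicity 2), λ = 5/2 (multiplicity 1), λ = 7/2 (multiplicity 1), λ = 41/8 (multiplicity 1), λ = 61/8 (multiplicity 1), λ = 365/32 (multiplicity 1), λ = 547/32 (multiplicity 1)

image of 1: 2
image of x: 2x - 7/2
image of x^2: (5/2)x^2 - (19/2)x + 7
image of x^3: (7/2)x^3 - 21x^2 + (63/2)x - 14
image of x^4: (41/8)x^4 - 43x^3 + (393/4)x^2 - 88x + 221/8
image of x^5: (61/8)x^5 - (677/8)x^4 + (1049/4)x^3 - (1421/4)x^2 + (1793/8)x - 433/8
image of x^6: (365/32)x^6 - (2607/16)x^5 + (20595/32)x^4 - (9385/8)x^3 + (35715/32)x^2 - (8655/16)x + 3389/32
image of x^7: (547/32)x^7 - (9925/32)x^6 + (48063/32)x^5 - (110585/32)x^4 + (141065/32)x^3 - (102927/32)x^2 + (40405/32)x - 6643/32
the matrix is upper triangular; its diagonal is (2, 2, 5/2, 7/2, 41/8, 61/8, 365/32, 547/32)
for a triangular matrix the eigenvalues are the diagonal entries, with algebraic multiplicity their repetition count


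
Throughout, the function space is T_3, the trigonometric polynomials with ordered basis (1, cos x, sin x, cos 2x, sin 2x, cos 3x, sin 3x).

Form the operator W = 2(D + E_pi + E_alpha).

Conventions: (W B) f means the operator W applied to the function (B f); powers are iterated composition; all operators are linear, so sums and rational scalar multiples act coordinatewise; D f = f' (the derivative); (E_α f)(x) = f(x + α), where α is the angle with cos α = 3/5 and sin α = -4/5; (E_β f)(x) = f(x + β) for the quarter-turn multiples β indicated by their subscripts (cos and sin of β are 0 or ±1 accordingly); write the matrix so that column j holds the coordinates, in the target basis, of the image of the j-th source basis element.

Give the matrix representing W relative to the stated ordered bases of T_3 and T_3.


the matrix is [[4, 0, 0, 0, 0, 0, 0]; [0, -4/5, 2/5, 0, 0, 0, 0]; [0, -2/5, -4/5, 0, 0, 0, 0]; [0, 0, 0, 36/25, 52/25, 0, 0]; [0, 0, 0, -52/25, 36/25, 0, 0]; [0, 0, 0, 0, 0, -484/125, 662/125]; [0, 0, 0, 0, 0, -662/125, -484/125]] (rows listed top to bottom)

image of 1: 4
image of cos x: -(4/5)cos x - (2/5)sin x
image of sin x: (2/5)cos x - (4/5)sin x
image of cos 2x: (36/25)cos 2x - (52/25)sin 2x
image of sin 2x: (52/25)cos 2x + (36/25)sin 2x
image of cos 3x: -(484/125)cos 3x - (662/125)sin 3x
image of sin 3x: (662/125)cos 3x - (484/125)sin 3x
each image's coordinates form column j of the matrix


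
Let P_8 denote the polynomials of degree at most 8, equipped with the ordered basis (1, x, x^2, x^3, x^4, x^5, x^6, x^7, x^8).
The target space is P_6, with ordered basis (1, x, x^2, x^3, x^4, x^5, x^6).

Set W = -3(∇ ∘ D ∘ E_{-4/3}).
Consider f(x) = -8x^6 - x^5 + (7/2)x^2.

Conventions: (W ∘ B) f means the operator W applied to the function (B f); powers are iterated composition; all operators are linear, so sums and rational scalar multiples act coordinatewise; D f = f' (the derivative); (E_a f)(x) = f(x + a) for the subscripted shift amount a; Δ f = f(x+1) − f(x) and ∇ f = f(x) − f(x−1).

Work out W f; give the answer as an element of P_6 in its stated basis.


E_{-4/3} f = -8x^6 + 63x^5 - (620/3)x^4 + (9760/27)x^3 - (6337/18)x^2 + (14348/81)x - 25160/729
D E_{-4/3} f = -48x^5 + 315x^4 - (2480/3)x^3 + (9760/9)x^2 - (6337/9)x + 14348/81
∇ D E_{-4/3} f = -240x^4 + 1740x^3 - 4850x^2 + (55340/9)x - 26804/9
(-3(∇ ∘ D ∘ E_{-4/3})) f = 720x^4 - 5220x^3 + 14550x^2 - (55340/3)x + 26804/3

the result is g(x) = 720x^4 - 5220x^3 + 14550x^2 - (55340/3)x + 26804/3


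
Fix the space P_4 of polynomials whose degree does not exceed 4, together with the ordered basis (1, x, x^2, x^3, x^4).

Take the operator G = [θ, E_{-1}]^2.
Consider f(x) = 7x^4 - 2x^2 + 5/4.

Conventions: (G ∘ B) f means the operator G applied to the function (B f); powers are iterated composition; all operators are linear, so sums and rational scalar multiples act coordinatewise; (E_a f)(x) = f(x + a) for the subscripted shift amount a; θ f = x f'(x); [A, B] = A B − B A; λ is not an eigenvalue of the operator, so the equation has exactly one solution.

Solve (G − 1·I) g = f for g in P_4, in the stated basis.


write g with unknown coordinates in the stated basis and equate coefficients in (G − 1·I) g = f
solving from the highest basis element down gives g = -7x^4 - 82x^2 + 336x - 2005/4
check: G g = -84x^2 + 336x - 500
so G g − 1·g = 7x^4 - 2x^2 + 5/4 = f ✓

the result is g(x) = -7x^4 - 82x^2 + 336x - 2005/4


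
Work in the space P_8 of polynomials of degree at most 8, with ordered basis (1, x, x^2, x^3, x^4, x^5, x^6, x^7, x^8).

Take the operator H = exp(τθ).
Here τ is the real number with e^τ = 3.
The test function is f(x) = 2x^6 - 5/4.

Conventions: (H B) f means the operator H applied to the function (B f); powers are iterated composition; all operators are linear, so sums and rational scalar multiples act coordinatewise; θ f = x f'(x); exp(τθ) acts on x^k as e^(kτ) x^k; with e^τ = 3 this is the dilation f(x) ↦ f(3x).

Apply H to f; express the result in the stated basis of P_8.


exp(τθ) x^k = e^(kτ) x^k; with e^τ = 3 this sends x^k to 3^k x^k
x^6 ↦ 729 x^6
applying this coordinatewise to f: exp(τθ) f = 1458x^6 - 5/4

g(x) = 1458x^6 - 5/4


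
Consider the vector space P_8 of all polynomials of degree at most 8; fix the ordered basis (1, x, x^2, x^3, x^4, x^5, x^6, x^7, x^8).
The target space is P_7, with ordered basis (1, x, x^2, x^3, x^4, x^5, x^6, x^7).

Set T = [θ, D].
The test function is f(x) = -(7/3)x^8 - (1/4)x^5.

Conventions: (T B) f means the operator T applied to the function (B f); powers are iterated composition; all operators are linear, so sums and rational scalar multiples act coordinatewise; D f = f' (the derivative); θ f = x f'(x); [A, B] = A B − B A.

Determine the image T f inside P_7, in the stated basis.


D f = -(56/3)x^7 - (5/4)x^4
θ D f = -(392/3)x^7 - 5x^4
θ f = -(56/3)x^8 - (5/4)x^5
D θ f = -(448/3)x^7 - (25/4)x^4
[θ, D] f = (56/3)x^7 + (5/4)x^4

g(x) = (56/3)x^7 + (5/4)x^4


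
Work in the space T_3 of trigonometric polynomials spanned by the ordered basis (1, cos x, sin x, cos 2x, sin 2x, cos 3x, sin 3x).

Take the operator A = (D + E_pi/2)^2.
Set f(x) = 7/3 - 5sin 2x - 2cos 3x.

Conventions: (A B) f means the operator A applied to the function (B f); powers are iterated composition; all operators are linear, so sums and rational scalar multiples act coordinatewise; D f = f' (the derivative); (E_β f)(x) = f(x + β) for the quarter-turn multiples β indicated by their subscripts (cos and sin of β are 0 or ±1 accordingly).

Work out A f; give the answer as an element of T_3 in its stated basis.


g(x) = 7/3 + 20cos 2x + 15sin 2x + 8cos 3x

D f = -10cos 2x + 6sin 3x
E_pi/2 f = 7/3 + 5sin 2x - 2sin 3x
(D + E_pi/2) f = 7/3 - 10cos 2x + 5sin 2x + 4sin 3x
D (D + E_pi/2) f = 10cos 2x + 20sin 2x + 12cos 3x
E_pi/2 (D + E_pi/2) f = 7/3 + 10cos 2x - 5sin 2x - 4cos 3x
(D + E_pi/2) (D + E_pi/2) f = 7/3 + 20cos 2x + 15sin 2x + 8cos 3x


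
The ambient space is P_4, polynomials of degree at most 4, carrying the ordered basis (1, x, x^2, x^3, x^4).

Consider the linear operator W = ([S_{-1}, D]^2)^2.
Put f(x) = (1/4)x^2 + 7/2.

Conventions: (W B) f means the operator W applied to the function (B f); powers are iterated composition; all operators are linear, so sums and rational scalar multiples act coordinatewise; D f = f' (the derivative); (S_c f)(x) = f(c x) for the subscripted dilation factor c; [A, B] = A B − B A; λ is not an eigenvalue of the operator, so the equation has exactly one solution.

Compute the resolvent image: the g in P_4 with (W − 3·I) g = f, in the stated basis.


write g with unknown coordinates in the stated basis and equate coefficients in (W − 3·I) g = f
solving from the highest basis element down gives g = -(1/12)x^2 - 7/6
check: W g = 0
so W g − 3·g = (1/4)x^2 + 7/2 = f ✓

the image equals g(x) = -(1/12)x^2 - 7/6


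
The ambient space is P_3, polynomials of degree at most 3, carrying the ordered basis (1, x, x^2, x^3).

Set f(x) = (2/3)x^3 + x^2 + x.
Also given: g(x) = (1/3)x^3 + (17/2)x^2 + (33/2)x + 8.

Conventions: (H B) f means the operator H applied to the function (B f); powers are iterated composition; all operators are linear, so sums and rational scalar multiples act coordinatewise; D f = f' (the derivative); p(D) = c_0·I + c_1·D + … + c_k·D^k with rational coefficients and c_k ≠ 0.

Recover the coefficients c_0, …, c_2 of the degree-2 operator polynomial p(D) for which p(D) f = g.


D^0 f = (2/3)x^3 + x^2 + x
D^1 f = 2x^2 + 2x + 1
D^2 f = 4x + 2
matching coefficients of g against c_0 f + c_1 Df + … from the top degree down determines the c_i
solution: c_0 = 1/2, c_1 = 4, c_2 = 2

p(D) = (1/2)·I + 4·D + 2·D^2, i.e. c_0 = 1/2, c_1 = 4, c_2 = 2


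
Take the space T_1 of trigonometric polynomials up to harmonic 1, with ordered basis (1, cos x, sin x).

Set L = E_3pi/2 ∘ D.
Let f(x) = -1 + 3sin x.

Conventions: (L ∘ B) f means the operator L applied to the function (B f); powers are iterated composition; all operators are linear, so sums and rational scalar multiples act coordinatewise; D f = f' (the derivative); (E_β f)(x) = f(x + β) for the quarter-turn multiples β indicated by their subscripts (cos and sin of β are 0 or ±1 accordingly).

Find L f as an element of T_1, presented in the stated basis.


g(x) = 3sin x

D f = 3cos x
E_3pi/2 D f = 3sin x


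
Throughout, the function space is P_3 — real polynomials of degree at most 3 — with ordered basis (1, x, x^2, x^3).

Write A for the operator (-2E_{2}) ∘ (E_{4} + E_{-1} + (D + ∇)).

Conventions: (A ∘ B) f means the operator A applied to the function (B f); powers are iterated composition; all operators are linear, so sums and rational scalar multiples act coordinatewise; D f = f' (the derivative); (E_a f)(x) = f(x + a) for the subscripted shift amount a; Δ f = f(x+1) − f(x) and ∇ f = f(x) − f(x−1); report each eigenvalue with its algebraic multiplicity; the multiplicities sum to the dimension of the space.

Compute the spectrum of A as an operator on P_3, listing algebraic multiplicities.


image of 1: -4
image of x: -4x - 18
image of x^2: -4x^2 - 36x - 88
image of x^3: -4x^3 - 54x^2 - 264x - 472
the matrix is upper triangular; its diagonal is (-4, -4, -4, -4)
for a triangular matrix the eigenvalues are the diagonal entries, with algebraic multiplicity their repetition count

λ = -4 (multiplicity 4)


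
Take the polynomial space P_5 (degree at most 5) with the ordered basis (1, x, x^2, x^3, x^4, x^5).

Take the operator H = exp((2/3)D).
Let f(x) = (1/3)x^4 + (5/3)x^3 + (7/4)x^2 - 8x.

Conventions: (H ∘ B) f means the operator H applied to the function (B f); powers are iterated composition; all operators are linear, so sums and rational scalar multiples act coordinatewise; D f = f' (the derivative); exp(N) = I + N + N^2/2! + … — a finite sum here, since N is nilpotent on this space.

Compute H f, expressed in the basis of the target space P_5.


order-1 term: (8/9)x^3 + (10/3)x^2 + (7/3)x - 16/3
order-2 term: (8/9)x^2 + (20/9)x + 7/9
order-3 term: (32/81)x + 40/81
order-4 term: 16/243
the series for exp((2/3)D) f terminates at order 4
exp((2/3)D) f = (1/3)x^4 + (23/9)x^3 + (215/36)x^2 - (247/81)x - 971/243

the result is g(x) = (1/3)x^4 + (23/9)x^3 + (215/36)x^2 - (247/81)x - 971/243


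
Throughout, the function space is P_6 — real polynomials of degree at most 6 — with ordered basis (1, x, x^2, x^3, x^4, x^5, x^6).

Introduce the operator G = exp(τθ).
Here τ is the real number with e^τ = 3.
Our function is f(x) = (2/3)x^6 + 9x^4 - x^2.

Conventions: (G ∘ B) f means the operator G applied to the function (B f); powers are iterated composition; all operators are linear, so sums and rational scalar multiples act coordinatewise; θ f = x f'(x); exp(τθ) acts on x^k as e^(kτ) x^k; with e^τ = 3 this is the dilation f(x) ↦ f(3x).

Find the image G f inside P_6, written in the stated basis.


exp(τθ) x^k = e^(kτ) x^k; with e^τ = 3 this sends x^k to 3^k x^k
x^2 ↦ 9 x^2
x^4 ↦ 81 x^4
x^6 ↦ 729 x^6
applying this coordinatewise to f: exp(τθ) f = 486x^6 + 729x^4 - 9x^2

g(x) = 486x^6 + 729x^4 - 9x^2


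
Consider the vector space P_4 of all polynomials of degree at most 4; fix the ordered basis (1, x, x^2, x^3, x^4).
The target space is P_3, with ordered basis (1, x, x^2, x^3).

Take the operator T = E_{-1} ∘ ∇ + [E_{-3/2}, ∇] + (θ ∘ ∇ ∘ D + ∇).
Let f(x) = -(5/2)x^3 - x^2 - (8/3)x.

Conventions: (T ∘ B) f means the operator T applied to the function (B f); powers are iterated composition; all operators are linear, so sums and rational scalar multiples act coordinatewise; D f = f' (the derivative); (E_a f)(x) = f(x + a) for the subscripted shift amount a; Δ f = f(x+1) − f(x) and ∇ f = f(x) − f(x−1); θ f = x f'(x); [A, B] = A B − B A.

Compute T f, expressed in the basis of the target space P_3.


∇ f = -(15/2)x^2 + (11/2)x - 25/6
E_{-1} ∇ f = -(15/2)x^2 + (41/2)x - 103/6
∇ f = -(15/2)x^2 + (11/2)x - 25/6
E_{-3/2} ∇ f = -(15/2)x^2 + 28x - 703/24
E_{-3/2} f = -(5/2)x^3 + (41/4)x^2 - (397/24)x + 163/16
∇ E_{-3/2} f = -(15/2)x^2 + 28x - 703/24
[E_{-3/2}, ∇] f = 0
D f = -(15/2)x^2 - 2x - 8/3
∇ D f = -15x + 11/2
θ ∇ D f = -15x
∇ f = -(15/2)x^2 + (11/2)x - 25/6
(θ ∘ ∇ ∘ D + ∇) f = -(15/2)x^2 - (19/2)x - 25/6
(E_{-1} ∘ ∇ + [E_{-3/2}, ∇] + (θ ∘ ∇ ∘ D + ∇)) f = -15x^2 + 11x - 64/3

the image equals g(x) = -15x^2 + 11x - 64/3


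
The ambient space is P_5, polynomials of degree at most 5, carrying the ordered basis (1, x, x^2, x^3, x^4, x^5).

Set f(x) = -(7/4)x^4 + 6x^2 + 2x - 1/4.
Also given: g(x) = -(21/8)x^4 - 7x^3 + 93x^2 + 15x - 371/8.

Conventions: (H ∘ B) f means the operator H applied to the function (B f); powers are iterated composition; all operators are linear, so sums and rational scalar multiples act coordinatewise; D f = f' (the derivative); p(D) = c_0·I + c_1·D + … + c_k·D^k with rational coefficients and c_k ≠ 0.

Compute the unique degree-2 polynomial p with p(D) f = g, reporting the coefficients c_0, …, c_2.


D^0 f = -(7/4)x^4 + 6x^2 + 2x - 1/4
D^1 f = -7x^3 + 12x + 2
D^2 f = -21x^2 + 12
matching coefficients of g against c_0 f + c_1 Df + … from the top degree down determines the c_i
solution: c_0 = 3/2, c_1 = 1, c_2 = -4

p(D) = (3/2)·I + D − 4·D^2, i.e. c_0 = 3/2, c_1 = 1, c_2 = -4


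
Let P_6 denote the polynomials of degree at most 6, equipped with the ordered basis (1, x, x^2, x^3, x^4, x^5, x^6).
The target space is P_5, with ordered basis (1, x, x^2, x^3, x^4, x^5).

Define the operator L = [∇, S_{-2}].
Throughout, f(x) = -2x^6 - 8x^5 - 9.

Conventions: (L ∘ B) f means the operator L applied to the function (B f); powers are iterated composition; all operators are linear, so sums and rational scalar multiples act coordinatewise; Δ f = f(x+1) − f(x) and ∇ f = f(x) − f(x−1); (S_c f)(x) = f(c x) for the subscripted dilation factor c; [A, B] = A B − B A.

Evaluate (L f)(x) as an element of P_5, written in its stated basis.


S_{-2} f = -128x^6 + 256x^5 - 9
∇ S_{-2} f = -768x^5 + 3200x^4 - 5120x^3 + 4480x^2 - 2048x + 384
∇ f = -12x^5 - 10x^4 + 40x^3 - 50x^2 + 28x - 6
S_{-2} ∇ f = 384x^5 - 160x^4 - 320x^3 - 200x^2 - 56x - 6
[∇, S_{-2}] f = -1152x^5 + 3360x^4 - 4800x^3 + 4680x^2 - 1992x + 390

the image equals g(x) = -1152x^5 + 3360x^4 - 4800x^3 + 4680x^2 - 1992x + 390


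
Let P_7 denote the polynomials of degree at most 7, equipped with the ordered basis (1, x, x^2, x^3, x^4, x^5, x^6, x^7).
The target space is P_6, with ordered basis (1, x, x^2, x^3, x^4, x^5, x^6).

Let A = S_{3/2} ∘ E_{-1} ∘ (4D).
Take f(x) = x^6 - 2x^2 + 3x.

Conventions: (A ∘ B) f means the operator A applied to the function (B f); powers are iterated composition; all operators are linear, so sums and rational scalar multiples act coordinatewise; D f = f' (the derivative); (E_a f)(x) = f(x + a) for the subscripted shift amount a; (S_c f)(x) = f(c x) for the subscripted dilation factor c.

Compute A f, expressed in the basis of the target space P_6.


D f = 6x^5 - 4x + 3
(4D) f = 24x^5 - 16x + 12
E_{-1} (4D) f = 24x^5 - 120x^4 + 240x^3 - 240x^2 + 104x + 4
S_{3/2} E_{-1} (4D) f = (729/4)x^5 - (1215/2)x^4 + 810x^3 - 540x^2 + 156x + 4

the result is g(x) = (729/4)x^5 - (1215/2)x^4 + 810x^3 - 540x^2 + 156x + 4


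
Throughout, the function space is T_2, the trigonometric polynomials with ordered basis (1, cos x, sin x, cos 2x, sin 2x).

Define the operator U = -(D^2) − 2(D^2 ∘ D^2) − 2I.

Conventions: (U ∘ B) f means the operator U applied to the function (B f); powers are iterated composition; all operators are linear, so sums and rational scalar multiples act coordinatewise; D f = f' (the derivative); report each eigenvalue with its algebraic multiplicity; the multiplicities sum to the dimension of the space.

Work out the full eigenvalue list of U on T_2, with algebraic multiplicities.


image of 1: -2
image of cos x: -3cos x
image of sin x: -3sin x
image of cos 2x: -30cos 2x
image of sin 2x: -30sin 2x
the matrix is diagonal; its diagonal is (-2, -3, -3, -30, -30)
for a triangular matrix the eigenvalues are the diagonal entries, with algebraic multiplicity their repetition count

λ = -30 (multiplicity 2), λ = -3 (multiplicity 2), λ = -2 (multiplicity 1)


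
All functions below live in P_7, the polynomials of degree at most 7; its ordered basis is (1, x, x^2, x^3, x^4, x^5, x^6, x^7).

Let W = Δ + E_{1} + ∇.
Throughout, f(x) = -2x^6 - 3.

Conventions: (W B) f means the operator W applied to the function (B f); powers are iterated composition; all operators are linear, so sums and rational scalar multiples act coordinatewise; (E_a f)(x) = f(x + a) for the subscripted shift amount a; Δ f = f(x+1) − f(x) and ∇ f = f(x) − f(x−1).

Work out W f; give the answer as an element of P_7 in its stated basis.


the image equals g(x) = -2x^6 - 36x^5 - 30x^4 - 120x^3 - 30x^2 - 36x - 5

Δ f = -12x^5 - 30x^4 - 40x^3 - 30x^2 - 12x - 2
E_{1} f = -2x^6 - 12x^5 - 30x^4 - 40x^3 - 30x^2 - 12x - 5
∇ f = -12x^5 + 30x^4 - 40x^3 + 30x^2 - 12x + 2
(Δ + E_{1} + ∇) f = -2x^6 - 36x^5 - 30x^4 - 120x^3 - 30x^2 - 36x - 5
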